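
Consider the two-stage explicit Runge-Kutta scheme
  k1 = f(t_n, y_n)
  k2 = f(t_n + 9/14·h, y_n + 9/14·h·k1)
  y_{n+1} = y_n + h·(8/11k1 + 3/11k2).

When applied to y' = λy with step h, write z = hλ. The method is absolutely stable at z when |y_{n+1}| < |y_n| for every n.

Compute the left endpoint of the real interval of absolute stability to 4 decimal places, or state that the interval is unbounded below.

left endpoint -5.7037.

Test eqn y'=λy, z=hλ:
  k1=λy_n ⇒ h·k1=z·y_n;  k2=λ(1+9/14z)y_n ⇒ h·k2=z(1+9/14z)y_n
  y_{n+1}/y_n = 1 + 8/11z + 3/11z(1+9/14z) = 1 + z + 27/154z²
  R(z) = 1 + z + 27/154z².

Boundary: |R(x)|=1, x<0.
x=-0.92: |R|=0.2284
R=1: x+27/154x²=0 ⇒ x=−154/27=-5.7037; min R=1−1/(4·27/154)=-0.4259>−1
Confirm numerically:
  x=-4.223: |R|=0.09631 <1
  x=-3.248: |R|=0.39841 <1
  x=-2.544: |R|=0.40931 <1
  x=-6.183: |R|=1.51957 >1
  x=-6.129: |R|=1.45701 >1
  x=-5.800: |R|=1.09792 >1
So |R|<1 on (-5.7037, 0).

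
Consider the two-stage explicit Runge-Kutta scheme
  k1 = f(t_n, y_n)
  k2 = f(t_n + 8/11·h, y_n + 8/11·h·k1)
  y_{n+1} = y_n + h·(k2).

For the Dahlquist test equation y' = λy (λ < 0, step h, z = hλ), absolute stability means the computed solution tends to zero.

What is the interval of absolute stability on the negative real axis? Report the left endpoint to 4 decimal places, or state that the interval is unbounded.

(-1.3750, 0).

On y'=λy, z=hλ:
  k1=λy_n ⇒ h·k1=z·y_n;  k2=λ(1+8/11z)y_n ⇒ h·k2=z(1+8/11z)y_n
  y_{n+1}/y_n = 1 + z(1+8/11z) = 1 + z + 8/11z²
  so R(z) = 1 + z + 8/11z².

Solve |R(x)|<1 on ℝ⁻.
x=-1.02: |R|=0.7367
R=1: x+8/11x²=0 ⇒ x=−11/8=-1.3750; min R=1−1/(4·8/11)=0.6562>−1
Confirm numerically:
  x=-0.989: |R|=0.72236 <1
  x=-0.959: |R|=0.70986 <1
  x=-0.954: |R|=0.70790 <1
  x=-0.591: |R|=0.66302 <1
  x=-1.915: |R|=1.75207 >1
  x=-1.674: |R|=1.36402 >1
  x=-1.605: |R|=1.26847 >1
Stable set (-1.3750, 0).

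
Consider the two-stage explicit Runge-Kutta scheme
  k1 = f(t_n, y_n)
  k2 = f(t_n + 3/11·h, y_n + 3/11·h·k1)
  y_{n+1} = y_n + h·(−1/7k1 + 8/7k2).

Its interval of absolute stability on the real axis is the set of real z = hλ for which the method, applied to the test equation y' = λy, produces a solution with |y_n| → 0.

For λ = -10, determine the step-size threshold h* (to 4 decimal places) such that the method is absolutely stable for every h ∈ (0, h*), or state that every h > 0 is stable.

(-3.2083,0); λ=-10 ⇒ h* = (77/24)/10 = 0.3208.

Test eqn y'=λy, z=hλ:
  k1=λy_n ⇒ h·k1=z·y_n;  k2=λ(1+3/11z)y_n ⇒ h·k2=z(1+3/11z)y_n
  y_{n+1}/y_n = 1 − 1/7z + 8/7z(1+3/11z) = 1 + z + 24/77z²
  so R(z) = 1 + z + 24/77z².

Find x<0 with |R(x)|<1.
x=-0.89: |R|=0.3569
R=1: x+24/77x²=0 ⇒ x=−77/24=-3.2083; min R=1−1/(4·24/77)=0.1979>−1
Confirm numerically:
  x=-3.174: |R|=0.96603 <1
  x=-2.180: |R|=0.30127 <1
  x=-1.652: |R|=0.19863 <1
  x=-3.709: |R|=1.57880 >1
  x=-3.655: |R|=1.50885 >1
Stable set (-3.2083, 0).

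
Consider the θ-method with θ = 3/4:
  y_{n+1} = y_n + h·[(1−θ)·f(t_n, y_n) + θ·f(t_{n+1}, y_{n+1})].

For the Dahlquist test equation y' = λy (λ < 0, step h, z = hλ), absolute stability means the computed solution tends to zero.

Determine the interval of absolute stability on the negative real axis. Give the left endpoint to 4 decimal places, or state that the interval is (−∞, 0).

interval (−∞, 0).

Test eqn y'=λy, z=hλ:
  y_{n+1} = y_n + z·[1/4·y_n + 3/4·y_{n+1}] ⇒ (1 − 3/4z)y_{n+1} = (1 + 1/4z)y_n
  ⇒ R(z) = (1 + 1/4z)/(1 − 3/4z).

Boundary: |R(x)|=1, x<0.
x=-0.31: |R|=0.7485
x=-2: |R|=0.2000
x=-10: |R|=0.1765
x=-100: |R|=0.3158
θ=3/4≥1/2 ⇒ |1+1/4x|<|1−3/4x| ∀x<0 ⇒ interval (−∞,0).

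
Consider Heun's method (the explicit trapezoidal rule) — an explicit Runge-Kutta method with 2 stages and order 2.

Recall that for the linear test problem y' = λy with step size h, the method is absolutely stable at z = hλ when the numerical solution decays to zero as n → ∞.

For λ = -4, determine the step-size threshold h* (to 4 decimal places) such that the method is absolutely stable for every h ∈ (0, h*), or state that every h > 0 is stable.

(-2.0000,0); λ=-4 ⇒ h* = 0.5000.

Test eqn y'=λy, z=hλ:
  order 2, 2-stage ⇒ R(z)=1+z+z^2/2
  (e.g. R(-0.92)=0.50320, |R|=0.50320)

Need |R(x)|<1, x<0.
x=-0.92: |R|=0.5032
|R(-2.1)|=1.1050 |R(-2.09)|=1.0940 |R(-0.72)|=0.5392
Bisect:
  x_lo=-2.4627 |R|=1.5697  x_hi=-0.3371 |R|=0.7197
  mid=-1.39989 |R|=0.57995 →hi
  mid=-1.93128 |R|=0.93364 →hi
  mid=-2.19698 |R|=1.21638 →lo
  mid=-2.06413 |R|=1.06619 →lo
  mid=-1.99770 |R|=0.99771 →hi
  mid=-2.03092 |R|=1.03140 →lo
  mid=-2.01431 |R|=1.01441 →lo
  ...
  [-2.00004,-1.99991] ⇒ x*=-2.0000
So |R|<1 on (-2.0000, 0).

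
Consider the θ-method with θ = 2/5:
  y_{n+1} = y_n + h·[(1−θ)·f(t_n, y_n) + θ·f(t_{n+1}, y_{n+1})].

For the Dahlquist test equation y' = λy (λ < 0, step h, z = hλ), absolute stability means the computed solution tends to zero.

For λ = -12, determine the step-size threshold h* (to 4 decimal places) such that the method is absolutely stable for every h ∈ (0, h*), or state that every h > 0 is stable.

With y'=λy (z=hλ):
  y_{n+1} = y_n + z·[3/5·y_n + 2/5·y_{n+1}] ⇒ (1 − 2/5z)y_{n+1} = (1 + 3/5z)y_n
  Hence R(z) = (1 + 3/5z)/(1 − 2/5z).

Solve |R(x)|<1 on ℝ⁻.
x=-0.45: |R|=0.6186
R=−1: 1+3/5x = −1+2/5x ⇒ -1/5x=2 ⇒ x=2/(-1/5)=-10.0000
Confirm numerically:
  x=-7.719: |R|=0.88839 <1
  x=-6.759: |R|=0.82498 <1
  x=-4.722: |R|=0.63459 <1
  x=-4.409: |R|=0.59538 <1
  x=-10.485: |R|=1.01868 >1
  x=-10.383: |R|=1.01486 >1
  x=-10.136: |R|=1.00538 >1
Interval (-10.0000, 0).

(-10.0000,0); λ=-12 ⇒ h* = (10)/12 = 0.8333.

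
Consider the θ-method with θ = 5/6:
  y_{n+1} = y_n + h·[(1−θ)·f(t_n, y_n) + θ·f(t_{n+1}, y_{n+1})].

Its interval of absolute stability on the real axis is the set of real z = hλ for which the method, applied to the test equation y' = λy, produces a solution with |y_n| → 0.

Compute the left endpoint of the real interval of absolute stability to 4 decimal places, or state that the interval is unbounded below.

unbounded; (−∞, 0).

Set f=λy, z=hλ:
  y_{n+1} = y_n + z·[1/6·y_n + 5/6·y_{n+1}] ⇒ (1 − 5/6z)y_{n+1} = (1 + 1/6z)y_n
  ⇒ R(z) = (1 + 1/6z)/(1 − 5/6z).

Boundary: |R(x)|=1, x<0.
x=-0.82: |R|=0.5129
x=-2: |R|=0.2500
x=-10: |R|=0.0714
x=-100: |R|=0.1858
θ=5/6≥1/2 ⇒ |1+1/6x|<|1−5/6x| ∀x<0 ⇒ stable on all of ℝ⁻.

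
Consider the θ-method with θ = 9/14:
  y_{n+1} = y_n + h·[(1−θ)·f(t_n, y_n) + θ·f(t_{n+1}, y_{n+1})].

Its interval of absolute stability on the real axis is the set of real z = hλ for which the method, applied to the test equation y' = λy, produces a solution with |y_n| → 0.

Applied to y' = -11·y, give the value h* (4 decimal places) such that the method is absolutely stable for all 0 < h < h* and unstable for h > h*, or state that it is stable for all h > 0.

(−∞, 0) — no finite endpoint. Any h>0 works for λ=-11.

With y'=λy (z=hλ):
  y_{n+1} = y_n + z·[5/14·y_n + 9/14·y_{n+1}] ⇒ (1 − 9/14z)y_{n+1} = (1 + 5/14z)y_n
  ⇒ R(z) = (1 + 5/14z)/(1 − 9/14z).

Solve |R(x)|<1 on ℝ⁻.
x=-0.69: |R|=0.5220
x=-2: |R|=0.1250
x=-10: |R|=0.3462
x=-100: |R|=0.5317
θ=9/14≥1/2 ⇒ |1+5/14x|<|1−9/14x| ∀x<0 ⇒ stable on all of ℝ⁻.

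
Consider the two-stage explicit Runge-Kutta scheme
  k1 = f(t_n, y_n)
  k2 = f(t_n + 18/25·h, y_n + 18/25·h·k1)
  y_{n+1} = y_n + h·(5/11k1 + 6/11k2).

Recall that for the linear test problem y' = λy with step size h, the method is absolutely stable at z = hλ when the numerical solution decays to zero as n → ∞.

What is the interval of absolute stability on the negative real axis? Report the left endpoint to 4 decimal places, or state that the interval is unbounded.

(-2.5463, 0).

Set f=λy, z=hλ:
  k1=λy_n ⇒ h·k1=z·y_n;  k2=λ(1+18/25z)y_n ⇒ h·k2=z(1+18/25z)y_n
  y_{n+1}/y_n = 1 + 5/11z + 6/11z(1+18/25z) = 1 + z + 108/275z²
  so R(z) = 1 + z + 108/275z².

Solve |R(x)|<1 on ℝ⁻.
x=-0.94: |R|=0.4070
R=1: x+108/275x²=0 ⇒ x=−275/108=-2.5463; min R=1−1/(4·108/275)=0.3634>−1
Confirm numerically:
  x=-2.161: |R|=0.67301 <1
  x=-1.953: |R|=0.54494 <1
  x=-1.903: |R|=0.51923 <1
  x=-1.323: |R|=0.36440 <1
  x=-2.968: |R|=1.49154 >1
  x=-2.734: |R|=1.20154 >1
Stable set (-2.5463, 0).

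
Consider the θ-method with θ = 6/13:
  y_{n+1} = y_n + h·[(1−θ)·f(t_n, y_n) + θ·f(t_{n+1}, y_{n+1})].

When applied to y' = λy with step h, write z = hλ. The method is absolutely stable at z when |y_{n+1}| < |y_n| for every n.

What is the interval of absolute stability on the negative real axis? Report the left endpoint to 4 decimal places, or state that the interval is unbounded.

With y'=λy (z=hλ):
  y_{n+1} = y_n + z·[7/13·y_n + 6/13·y_{n+1}] ⇒ (1 − 6/13z)y_{n+1} = (1 + 7/13z)y_n
  so R(z) = (1 + 7/13z)/(1 − 6/13z).

Boundary: |R(x)|=1, x<0.
x=-1.45: |R|=0.1313
R=−1: 1+7/13x = −1+6/13x ⇒ -1/13x=2 ⇒ x=2/(-1/13)=-26.0000
Confirm numerically:
  x=-24.781: |R|=0.99246 <1
  x=-24.188: |R|=0.98854 <1
  x=-10.543: |R|=0.79731 <1
  x=-26.403: |R|=1.00235 >1
  x=-26.276: |R|=1.00162 >1
So |R|<1 on (-26.0000, 0).

(-26.0000, 0).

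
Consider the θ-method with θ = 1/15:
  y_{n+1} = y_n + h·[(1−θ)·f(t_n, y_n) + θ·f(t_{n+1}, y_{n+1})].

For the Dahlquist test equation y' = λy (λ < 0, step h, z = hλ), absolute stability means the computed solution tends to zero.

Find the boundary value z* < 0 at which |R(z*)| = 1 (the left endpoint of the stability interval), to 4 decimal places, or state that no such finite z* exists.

Test eqn y'=λy, z=hλ:
  y_{n+1} = y_n + z·[14/15·y_n + 1/15·y_{n+1}] ⇒ (1 − 1/15z)y_{n+1} = (1 + 14/15z)y_n
  so R(z) = (1 + 14/15z)/(1 − 1/15z).

Find x<0 with |R(x)|<1.
x=-1.21: |R|=0.1197
R=−1: 1+14/15x = −1+1/15x ⇒ -13/15x=2 ⇒ x=2/(-13/15)=-2.3077
Confirm numerically:
  x=-1.709: |R|=0.53420 <1
  x=-1.374: |R|=0.25870 <1
  x=-1.039: |R|=0.02831 <1
  x=-2.888: |R|=1.42174 >1
  x=-2.864: |R|=1.40484 >1
Interval (-2.3077, 0).

z* = -2.3077.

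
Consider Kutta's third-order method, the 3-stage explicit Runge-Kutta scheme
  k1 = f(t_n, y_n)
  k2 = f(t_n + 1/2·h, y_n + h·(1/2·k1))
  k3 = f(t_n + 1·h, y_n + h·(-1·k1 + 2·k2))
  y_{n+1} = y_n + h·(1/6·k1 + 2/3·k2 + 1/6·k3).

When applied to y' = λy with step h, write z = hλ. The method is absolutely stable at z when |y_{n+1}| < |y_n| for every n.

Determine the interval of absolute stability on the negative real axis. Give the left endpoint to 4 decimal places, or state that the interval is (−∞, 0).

Test eqn y'=λy, z=hλ:
  order 3, 3-stage ⇒ R(z)=1+z+z^2/2+z^3/6
  (e.g. R(-1.35)=0.15119, |R|=0.15119)

Find x<0 with |R(x)|<1.
x=-1.35: |R|=0.1512
|R(-2.34)|=0.7377 |R(-2.27)|=0.6431 |R(-1.31)|=0.1734
Bisect:
  x_lo=-3.2694 |R|=2.7493  x_hi=-0.1569 |R|=0.8547
  mid=-1.71315 |R|=0.08369 →hi
  mid=-2.49127 |R|=0.96504 →hi
  mid=-2.88033 |R|=1.71485 →lo
  mid=-2.68580 |R|=1.30805 →lo
  mid=-2.58853 |R|=1.12903 →lo
  mid=-2.53990 |R|=1.04521 →lo
  mid=-2.51558 |R|=1.00467 →lo
  ...
  [-2.51293,-2.51274] ⇒ x*=-2.5127
Stable set (-2.5127, 0).

(-2.5127, 0).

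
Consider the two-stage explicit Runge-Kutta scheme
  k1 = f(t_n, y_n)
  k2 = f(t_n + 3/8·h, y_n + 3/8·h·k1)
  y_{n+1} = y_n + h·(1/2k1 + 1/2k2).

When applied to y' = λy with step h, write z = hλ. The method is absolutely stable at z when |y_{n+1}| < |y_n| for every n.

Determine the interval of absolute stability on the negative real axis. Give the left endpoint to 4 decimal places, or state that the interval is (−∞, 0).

z∈(-5.3333,0).

Set f=λy, z=hλ:
  k1=λy_n ⇒ h·k1=z·y_n;  k2=λ(1+3/8z)y_n ⇒ h·k2=z(1+3/8z)y_n
  y_{n+1}/y_n = 1 + 1/2z + 1/2z(1+3/8z) = 1 + z + 3/16z²
  so R(z) = 1 + z + 3/16z².

Solve |R(x)|<1 on ℝ⁻.
x=-1.46: |R|=0.0603
R=1: x+3/16x²=0 ⇒ x=−16/3=-5.3333; min R=1−1/(4·3/16)=-0.3333>−1
Confirm numerically:
  x=-4.581: |R|=0.35379 <1
  x=-4.292: |R|=0.16199 <1
  x=-3.050: |R|=0.30578 <1
  x=-5.487: |R|=1.15809 >1
  x=-5.483: |R|=1.15387 >1
  x=-5.418: |R|=1.08601 >1
Interval (-5.3333, 0).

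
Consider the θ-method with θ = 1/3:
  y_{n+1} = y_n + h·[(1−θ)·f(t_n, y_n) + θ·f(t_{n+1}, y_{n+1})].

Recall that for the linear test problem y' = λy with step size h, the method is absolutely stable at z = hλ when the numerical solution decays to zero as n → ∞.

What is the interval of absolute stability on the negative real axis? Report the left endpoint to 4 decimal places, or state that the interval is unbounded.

Test eqn y'=λy, z=hλ:
  y_{n+1} = y_n + z·[2/3·y_n + 1/3·y_{n+1}] ⇒ (1 − 1/3z)y_{n+1} = (1 + 2/3z)y_n
  R(z) = (1 + 2/3z)/(1 − 1/3z).

Boundary: |R(x)|=1, x<0.
x=-0.57: |R|=0.5210
R=−1: 1+2/3x = −1+1/3x ⇒ -1/3x=2 ⇒ x=2/(-1/3)=-6.0000
Confirm numerically:
  x=-4.053: |R|=0.72395 <1
  x=-3.674: |R|=0.65148 <1
  x=-3.190: |R|=0.54604 <1
  x=-2.544: |R|=0.37662 <1
  x=-6.350: |R|=1.03743 >1
  x=-6.263: |R|=1.02839 >1
  x=-6.146: |R|=1.01596 >1
Interval (-6.0000, 0).

(-6.0000, 0).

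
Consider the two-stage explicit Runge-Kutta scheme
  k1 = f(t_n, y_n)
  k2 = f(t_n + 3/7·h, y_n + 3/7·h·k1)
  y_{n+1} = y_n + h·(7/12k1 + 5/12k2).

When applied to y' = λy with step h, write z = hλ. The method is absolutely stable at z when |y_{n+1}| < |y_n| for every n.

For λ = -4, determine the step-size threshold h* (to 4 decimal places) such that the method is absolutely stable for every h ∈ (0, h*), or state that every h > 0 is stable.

(-5.6000,0); λ=-4 ⇒ h* = (28/5)/4 = 1.4000.

Test eqn y'=λy, z=hλ:
  k1=λy_n ⇒ h·k1=z·y_n;  k2=λ(1+3/7z)y_n ⇒ h·k2=z(1+3/7z)y_n
  y_{n+1}/y_n = 1 + 7/12z + 5/12z(1+3/7z) = 1 + z + 5/28z²
  R(z) = 1 + z + 5/28z².

Need |R(x)|<1, x<0.
x=-1.58: |R|=0.1342
R=1: x+5/28x²=0 ⇒ x=−28/5=-5.6000; min R=1−1/(4·5/28)=-0.4000>−1
Confirm numerically:
  x=-5.211: |R|=0.63802 <1
  x=-4.828: |R|=0.33443 <1
  x=-2.784: |R|=0.39995 <1
  x=-2.522: |R|=0.38620 <1
  x=-6.186: |R|=1.64732 >1
  x=-6.034: |R|=1.46763 >1
  x=-5.728: |R|=1.13093 >1
So |R|<1 on (-5.6000, 0).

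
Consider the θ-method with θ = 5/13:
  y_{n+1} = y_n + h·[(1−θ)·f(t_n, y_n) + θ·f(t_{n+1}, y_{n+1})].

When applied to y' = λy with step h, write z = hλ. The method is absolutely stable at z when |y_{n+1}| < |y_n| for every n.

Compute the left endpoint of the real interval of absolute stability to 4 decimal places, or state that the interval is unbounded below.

With y'=λy (z=hλ):
  y_{n+1} = y_n + z·[8/13·y_n + 5/13·y_{n+1}] ⇒ (1 − 5/13z)y_{n+1} = (1 + 8/13z)y_n
  Hence R(z) = (1 + 8/13z)/(1 − 5/13z).

Solve |R(x)|<1 on ℝ⁻.
x=-0.45: |R|=0.6164
R=−1: 1+8/13x = −1+5/13x ⇒ -3/13x=2 ⇒ x=2/(-3/13)=-8.6667
Confirm numerically:
  x=-7.385: |R|=0.92298 <1
  x=-5.532: |R|=0.76872 <1
  x=-5.448: |R|=0.76004 <1
  x=-9.179: |R|=1.02610 >1
  x=-8.987: |R|=1.01659 >1
So |R|<1 on (-8.6667, 0).

z* = -8.6667.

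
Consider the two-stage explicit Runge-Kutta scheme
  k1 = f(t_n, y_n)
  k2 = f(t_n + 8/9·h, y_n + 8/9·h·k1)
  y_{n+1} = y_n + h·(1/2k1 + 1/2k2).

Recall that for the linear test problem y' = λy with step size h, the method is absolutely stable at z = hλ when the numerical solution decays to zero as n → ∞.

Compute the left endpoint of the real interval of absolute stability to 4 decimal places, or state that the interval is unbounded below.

On y'=λy, z=hλ:
  k1=λy_n ⇒ h·k1=z·y_n;  k2=λ(1+8/9z)y_n ⇒ h·k2=z(1+8/9z)y_n
  y_{n+1}/y_n = 1 + 1/2z + 1/2z(1+8/9z) = 1 + z + 4/9z²
  R(z) = 1 + z + 4/9z².

Find x<0 with |R(x)|<1.
x=-0.4: |R|=0.6711
R=1: x+4/9x²=0 ⇒ x=−9/4=-2.2500; min R=1−1/(4·4/9)=0.4375>−1
Confirm numerically:
  x=-1.560: |R|=0.52160 <1
  x=-1.510: |R|=0.50338 <1
  x=-1.062: |R|=0.43926 <1
  x=-2.664: |R|=1.49018 >1
  x=-2.562: |R|=1.35526 >1
Stable set (-2.2500, 0).

z* = -2.2500.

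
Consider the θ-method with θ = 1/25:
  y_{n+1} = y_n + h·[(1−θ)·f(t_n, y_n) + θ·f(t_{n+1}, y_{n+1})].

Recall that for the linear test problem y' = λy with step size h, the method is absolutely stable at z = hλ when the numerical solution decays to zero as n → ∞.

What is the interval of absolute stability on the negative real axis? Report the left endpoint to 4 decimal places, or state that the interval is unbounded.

With y'=λy (z=hλ):
  y_{n+1} = y_n + z·[24/25·y_n + 1/25·y_{n+1}] ⇒ (1 − 1/25z)y_{n+1} = (1 + 24/25z)y_n
  so R(z) = (1 + 24/25z)/(1 − 1/25z).

Find x<0 with |R(x)|<1.
x=-0.63: |R|=0.3855
R=−1: 1+24/25x = −1+1/25x ⇒ -23/25x=2 ⇒ x=2/(-23/25)=-2.1739
Confirm numerically:
  x=-1.768: |R|=0.65123 <1
  x=-1.247: |R|=0.18775 <1
  x=-1.217: |R|=0.16051 <1
  x=-2.765: |R|=1.48965 >1
  x=-2.598: |R|=1.35343 >1
  x=-2.427: |R|=1.21224 >1
Interval (-2.1739, 0).

z∈(-2.1739,0).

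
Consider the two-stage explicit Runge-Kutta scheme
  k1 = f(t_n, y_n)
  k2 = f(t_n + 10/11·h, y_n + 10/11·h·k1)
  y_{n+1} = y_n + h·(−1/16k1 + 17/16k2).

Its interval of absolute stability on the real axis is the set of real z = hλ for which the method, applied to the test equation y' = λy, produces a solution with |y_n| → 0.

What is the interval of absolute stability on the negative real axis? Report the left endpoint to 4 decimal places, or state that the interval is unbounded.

On y'=λy, z=hλ:
  k1=λy_n ⇒ h·k1=z·y_n;  k2=λ(1+10/11z)y_n ⇒ h·k2=z(1+10/11z)y_n
  y_{n+1}/y_n = 1 − 1/16z + 17/16z(1+10/11z) = 1 + z + 85/88z²
  Hence R(z) = 1 + z + 85/88z².

Need |R(x)|<1, x<0.
x=-1.74: |R|=2.1844
R=1: x+85/88x²=0 ⇒ x=−88/85=-1.0353; min R=1−1/(4·85/88)=0.7412>−1
Confirm numerically:
  x=-0.933: |R|=0.90781 <1
  x=-0.778: |R|=0.80665 <1
  x=-0.690: |R|=0.76987 <1
  x=-1.398: |R|=1.48978 >1
  x=-1.140: |R|=1.11530 >1
  x=-1.112: |R|=1.08239 >1
Interval (-1.0353, 0).

z∈(-1.0353,0).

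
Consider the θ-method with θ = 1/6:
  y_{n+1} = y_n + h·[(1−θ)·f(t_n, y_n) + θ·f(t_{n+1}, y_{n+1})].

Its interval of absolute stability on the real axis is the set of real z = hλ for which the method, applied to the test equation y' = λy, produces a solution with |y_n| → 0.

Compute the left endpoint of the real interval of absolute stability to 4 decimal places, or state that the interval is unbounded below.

z* = -3.0000.

Set f=λy, z=hλ:
  y_{n+1} = y_n + z·[5/6·y_n + 1/6·y_{n+1}] ⇒ (1 − 1/6z)y_{n+1} = (1 + 5/6z)y_n
  Hence R(z) = (1 + 5/6z)/(1 − 1/6z).

Need |R(x)|<1, x<0.
x=-1.16: |R|=0.0279
R=−1: 1+5/6x = −1+1/6x ⇒ -2/3x=2 ⇒ x=2/(-2/3)=-3.0000
Confirm numerically:
  x=-2.826: |R|=0.92114 <1
  x=-2.221: |R|=0.62097 <1
  x=-2.152: |R|=0.58391 <1
  x=-3.546: |R|=1.22879 >1
  x=-3.515: |R|=1.21650 >1
  x=-3.202: |R|=1.08781 >1
Stable set (-3.0000, 0).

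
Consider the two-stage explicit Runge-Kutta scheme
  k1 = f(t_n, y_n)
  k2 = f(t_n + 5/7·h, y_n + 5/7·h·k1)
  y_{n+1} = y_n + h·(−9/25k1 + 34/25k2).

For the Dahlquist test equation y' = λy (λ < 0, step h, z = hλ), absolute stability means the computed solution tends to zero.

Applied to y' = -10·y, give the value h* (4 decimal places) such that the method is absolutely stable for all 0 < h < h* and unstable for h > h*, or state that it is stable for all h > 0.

On y'=λy, z=hλ:
  k1=λy_n ⇒ h·k1=z·y_n;  k2=λ(1+5/7z)y_n ⇒ h·k2=z(1+5/7z)y_n
  y_{n+1}/y_n = 1 − 9/25z + 34/25z(1+5/7z) = 1 + z + 34/35z²
  so R(z) = 1 + z + 34/35z².

Boundary: |R(x)|=1, x<0.
x=-1.33: |R|=1.3884
R=1: x+34/35x²=0 ⇒ x=−35/34=-1.0294; min R=1−1/(4·34/35)=0.7426>−1
Confirm numerically:
  x=-0.871: |R|=0.86597 <1
  x=-0.773: |R|=0.80746 <1
  x=-0.624: |R|=0.75425 <1
  x=-1.598: |R|=1.88264 >1
  x=-1.367: |R|=1.44830 >1
Interval (-1.0294, 0).

(-1.0294,0); λ=-10 ⇒ h* = (35/34)/10 = 0.1029.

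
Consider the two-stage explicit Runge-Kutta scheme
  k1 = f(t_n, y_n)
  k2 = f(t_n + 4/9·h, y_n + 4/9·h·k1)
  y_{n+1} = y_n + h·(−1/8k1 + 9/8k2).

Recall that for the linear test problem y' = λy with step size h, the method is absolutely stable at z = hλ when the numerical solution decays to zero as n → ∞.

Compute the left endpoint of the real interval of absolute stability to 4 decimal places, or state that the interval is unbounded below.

z* = -2.0000.

Test eqn y'=λy, z=hλ:
  k1=λy_n ⇒ h·k1=z·y_n;  k2=λ(1+4/9z)y_n ⇒ h·k2=z(1+4/9z)y_n
  y_{n+1}/y_n = 1 − 1/8z + 9/8z(1+4/9z) = 1 + z + 1/2z²
  R(z) = 1 + z + 1/2z².

Boundary: |R(x)|=1, x<0.
x=-0.84: |R|=0.5128
R=1: x+1/2x²=0 ⇒ x=−2=-2.0000; min R=1−1/(4·1/2)=0.5000>−1
Confirm numerically:
  x=-1.907: |R|=0.91132 <1
  x=-1.674: |R|=0.72714 <1
  x=-1.478: |R|=0.61424 <1
  x=-1.452: |R|=0.60215 <1
  x=-2.588: |R|=1.76087 >1
  x=-2.110: |R|=1.11605 >1
  x=-2.081: |R|=1.08428 >1
Stable set (-2.0000, 0).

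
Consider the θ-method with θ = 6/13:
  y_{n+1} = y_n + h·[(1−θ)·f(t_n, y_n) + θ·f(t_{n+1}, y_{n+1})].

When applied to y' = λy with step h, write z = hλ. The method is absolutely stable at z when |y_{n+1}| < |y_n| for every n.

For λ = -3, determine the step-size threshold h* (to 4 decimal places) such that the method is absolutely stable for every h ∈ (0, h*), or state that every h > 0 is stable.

(-26.0000,0); λ=-3 ⇒ h* = (26)/3 = 8.6667.

With y'=λy (z=hλ):
  y_{n+1} = y_n + z·[7/13·y_n + 6/13·y_{n+1}] ⇒ (1 − 6/13z)y_{n+1} = (1 + 7/13z)y_n
  ⇒ R(z) = (1 + 7/13z)/(1 − 6/13z).

Need |R(x)|<1, x<0.
x=-1.78: |R|=0.0228
R=−1: 1+7/13x = −1+6/13x ⇒ -1/13x=2 ⇒ x=2/(-1/13)=-26.0000
Confirm numerically:
  x=-24.047: |R|=0.98758 <1
  x=-23.998: |R|=0.98725 <1
  x=-11.788: |R|=0.83026 <1
  x=-11.462: |R|=0.82221 <1
  x=-26.347: |R|=1.00203 >1
  x=-26.289: |R|=1.00169 >1
Interval (-26.0000, 0).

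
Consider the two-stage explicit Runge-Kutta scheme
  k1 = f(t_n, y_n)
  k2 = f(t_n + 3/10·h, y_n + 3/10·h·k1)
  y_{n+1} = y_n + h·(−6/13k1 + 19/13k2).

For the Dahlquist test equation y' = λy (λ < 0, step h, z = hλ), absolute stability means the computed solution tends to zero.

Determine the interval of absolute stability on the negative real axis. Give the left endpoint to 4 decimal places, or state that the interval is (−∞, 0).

Test eqn y'=λy, z=hλ:
  k1=λy_n ⇒ h·k1=z·y_n;  k2=λ(1+3/10z)y_n ⇒ h·k2=z(1+3/10z)y_n
  y_{n+1}/y_n = 1 − 6/13z + 19/13z(1+3/10z) = 1 + z + 57/130z²
  so R(z) = 1 + z + 57/130z².

Boundary: |R(x)|=1, x<0.
x=-1.39: |R|=0.4572
R=1: x+57/130x²=0 ⇒ x=−130/57=-2.2807; min R=1−1/(4·57/130)=0.4298>−1
Confirm numerically:
  x=-2.231: |R|=0.95138 <1
  x=-1.703: |R|=0.56863 <1
  x=-0.947: |R|=0.44622 <1
  x=-2.845: |R|=1.70392 >1
  x=-2.827: |R|=1.67715 >1
  x=-2.635: |R|=1.40934 >1
Stable set (-2.2807, 0).

(-2.2807, 0).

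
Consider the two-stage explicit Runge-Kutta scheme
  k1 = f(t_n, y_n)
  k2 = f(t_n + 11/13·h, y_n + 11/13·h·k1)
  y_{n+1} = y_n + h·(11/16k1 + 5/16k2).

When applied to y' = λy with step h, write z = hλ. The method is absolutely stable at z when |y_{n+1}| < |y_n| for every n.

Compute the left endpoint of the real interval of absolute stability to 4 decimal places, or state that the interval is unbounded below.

z* = -3.7818.

Set f=λy, z=hλ:
  k1=λy_n ⇒ h·k1=z·y_n;  k2=λ(1+11/13z)y_n ⇒ h·k2=z(1+11/13z)y_n
  y_{n+1}/y_n = 1 + 11/16z + 5/16z(1+11/13z) = 1 + z + 55/208z²
  Hence R(z) = 1 + z + 55/208z².

Need |R(x)|<1, x<0.
x=-1.77: |R|=0.0584
R=1: x+55/208x²=0 ⇒ x=−208/55=-3.7818; min R=1−1/(4·55/208)=0.0545>−1
Confirm numerically:
  x=-2.689: |R|=0.22297 <1
  x=-1.975: |R|=0.05642 <1
  x=-1.606: |R|=0.07601 <1
  x=-4.264: |R|=1.54366 >1
  x=-4.213: |R|=1.48034 >1
Interval (-3.7818, 0).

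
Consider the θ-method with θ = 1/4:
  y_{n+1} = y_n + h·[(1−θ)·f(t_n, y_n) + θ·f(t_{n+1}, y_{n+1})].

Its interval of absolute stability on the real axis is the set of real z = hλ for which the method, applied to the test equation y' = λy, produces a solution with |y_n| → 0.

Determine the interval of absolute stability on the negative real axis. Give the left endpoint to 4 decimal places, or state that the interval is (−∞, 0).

Set f=λy, z=hλ:
  y_{n+1} = y_n + z·[3/4·y_n + 1/4·y_{n+1}] ⇒ (1 − 1/4z)y_{n+1} = (1 + 3/4z)y_n
  ⇒ R(z) = (1 + 3/4z)/(1 − 1/4z).

Solve |R(x)|<1 on ℝ⁻.
x=-1.42: |R|=0.0480
R=−1: 1+3/4x = −1+1/4x ⇒ -1/2x=2 ⇒ x=2/(-1/2)=-4.0000
Confirm numerically:
  x=-3.525: |R|=0.87375 <1
  x=-3.425: |R|=0.84512 <1
  x=-2.986: |R|=0.70971 <1
  x=-4.529: |R|=1.12405 >1
  x=-4.435: |R|=1.10314 >1
  x=-4.346: |R|=1.08291 >1
So |R|<1 on (-4.0000, 0).

(-4.0000, 0).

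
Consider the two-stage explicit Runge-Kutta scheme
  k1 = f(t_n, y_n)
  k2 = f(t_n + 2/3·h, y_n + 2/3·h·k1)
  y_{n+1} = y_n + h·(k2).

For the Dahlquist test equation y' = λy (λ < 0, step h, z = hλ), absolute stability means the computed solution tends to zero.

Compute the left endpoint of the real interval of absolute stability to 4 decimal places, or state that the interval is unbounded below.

left endpoint -1.5000.

With y'=λy (z=hλ):
  k1=λy_n ⇒ h·k1=z·y_n;  k2=λ(1+2/3z)y_n ⇒ h·k2=z(1+2/3z)y_n
  y_{n+1}/y_n = 1 + z(1+2/3z) = 1 + z + 2/3z²
  Hence R(z) = 1 + z + 2/3z².

Find x<0 with |R(x)|<1.
x=-0.86: |R|=0.6331
R=1: x+2/3x²=0 ⇒ x=−3/2=-1.5000; min R=1−1/(4·2/3)=0.6250>−1
Confirm numerically:
  x=-1.477: |R|=0.97735 <1
  x=-0.774: |R|=0.62538 <1
  x=-0.646: |R|=0.63221 <1
  x=-0.616: |R|=0.63697 <1
  x=-1.994: |R|=1.65669 >1
  x=-1.902: |R|=1.50974 >1
  x=-1.748: |R|=1.28900 >1
So |R|<1 on (-1.5000, 0).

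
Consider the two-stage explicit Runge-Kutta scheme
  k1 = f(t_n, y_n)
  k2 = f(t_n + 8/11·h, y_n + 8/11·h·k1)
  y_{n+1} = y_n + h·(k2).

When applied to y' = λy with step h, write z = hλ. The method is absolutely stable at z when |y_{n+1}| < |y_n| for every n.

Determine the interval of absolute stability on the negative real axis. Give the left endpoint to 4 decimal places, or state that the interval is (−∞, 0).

z∈(-1.3750,0).

With y'=λy (z=hλ):
  k1=λy_n ⇒ h·k1=z·y_n;  k2=λ(1+8/11z)y_n ⇒ h·k2=z(1+8/11z)y_n
  y_{n+1}/y_n = 1 + z(1+8/11z) = 1 + z + 8/11z²
  so R(z) = 1 + z + 8/11z².

Boundary: |R(x)|=1, x<0.
x=-0.54: |R|=0.6721
R=1: x+8/11x²=0 ⇒ x=−11/8=-1.3750; min R=1−1/(4·8/11)=0.6562>−1
Confirm numerically:
  x=-1.094: |R|=0.77643 <1
  x=-0.835: |R|=0.67207 <1
  x=-0.721: |R|=0.65707 <1
  x=-0.598: |R|=0.66208 <1
  x=-1.780: |R|=1.52429 >1
  x=-1.774: |R|=1.51478 >1
Stable set (-1.3750, 0).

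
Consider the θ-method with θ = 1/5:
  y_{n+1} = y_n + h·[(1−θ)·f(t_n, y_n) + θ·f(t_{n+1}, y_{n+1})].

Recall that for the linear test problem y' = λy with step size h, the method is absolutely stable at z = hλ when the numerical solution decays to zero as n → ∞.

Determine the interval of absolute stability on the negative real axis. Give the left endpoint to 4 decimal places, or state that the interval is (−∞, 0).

With y'=λy (z=hλ):
  y_{n+1} = y_n + z·[4/5·y_n + 1/5·y_{n+1}] ⇒ (1 − 1/5z)y_{n+1} = (1 + 4/5z)y_n
  ⇒ R(z) = (1 + 4/5z)/(1 − 1/5z).

Boundary: |R(x)|=1, x<0.
x=-1.02: |R|=0.1528
R=−1: 1+4/5x = −1+1/5x ⇒ -3/5x=2 ⇒ x=2/(-3/5)=-3.3333
Confirm numerically:
  x=-3.066: |R|=0.90057 <1
  x=-2.910: |R|=0.83944 <1
  x=-2.221: |R|=0.53788 <1
  x=-1.784: |R|=0.31486 <1
  x=-3.837: |R|=1.17099 >1
  x=-3.807: |R|=1.16135 >1
So |R|<1 on (-3.3333, 0).

(-3.3333, 0).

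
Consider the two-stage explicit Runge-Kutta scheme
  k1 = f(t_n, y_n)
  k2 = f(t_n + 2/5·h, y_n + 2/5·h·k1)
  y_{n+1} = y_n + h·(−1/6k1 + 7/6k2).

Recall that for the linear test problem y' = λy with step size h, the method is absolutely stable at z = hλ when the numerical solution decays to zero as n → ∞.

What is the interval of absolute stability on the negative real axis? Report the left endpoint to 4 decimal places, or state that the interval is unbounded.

On y'=λy, z=hλ:
  k1=λy_n ⇒ h·k1=z·y_n;  k2=λ(1+2/5z)y_n ⇒ h·k2=z(1+2/5z)y_n
  y_{n+1}/y_n = 1 − 1/6z + 7/6z(1+2/5z) = 1 + z + 7/15z²
  R(z) = 1 + z + 7/15z².

Solve |R(x)|<1 on ℝ⁻.
x=-0.43: |R|=0.6563
R=1: x+7/15x²=0 ⇒ x=−15/7=-2.1429; min R=1−1/(4·7/15)=0.4643>−1
Confirm numerically:
  x=-1.912: |R|=0.79401 <1
  x=-1.866: |R|=0.75891 <1
  x=-1.748: |R|=0.67790 <1
  x=-1.297: |R|=0.48803 <1
  x=-2.570: |R|=1.51229 >1
  x=-2.450: |R|=1.35117 >1
  x=-2.266: |R|=1.13022 >1
So |R|<1 on (-2.1429, 0).

(-2.1429, 0).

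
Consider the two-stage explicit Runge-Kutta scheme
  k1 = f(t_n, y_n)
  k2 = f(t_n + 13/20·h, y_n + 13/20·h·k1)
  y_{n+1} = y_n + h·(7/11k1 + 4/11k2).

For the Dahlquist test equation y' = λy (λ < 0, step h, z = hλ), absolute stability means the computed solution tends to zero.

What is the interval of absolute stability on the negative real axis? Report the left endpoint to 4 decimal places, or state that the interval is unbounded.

z∈(-4.2308,0).

With y'=λy (z=hλ):
  k1=λy_n ⇒ h·k1=z·y_n;  k2=λ(1+13/20z)y_n ⇒ h·k2=z(1+13/20z)y_n
  y_{n+1}/y_n = 1 + 7/11z + 4/11z(1+13/20z) = 1 + z + 13/55z²
  so R(z) = 1 + z + 13/55z².

Find x<0 with |R(x)|<1.
x=-1.5: |R|=0.0318
R=1: x+13/55x²=0 ⇒ x=−55/13=-4.2308; min R=1−1/(4·13/55)=-0.0577>−1
Confirm numerically:
  x=-3.880: |R|=0.67831 <1
  x=-3.264: |R|=0.25415 <1
  x=-2.686: |R|=0.01927 <1
  x=-2.059: |R|=0.05694 <1
  x=-4.345: |R|=1.11731 >1
  x=-4.326: |R|=1.09737 >1
  x=-4.296: |R|=1.06624 >1
Stable set (-4.2308, 0).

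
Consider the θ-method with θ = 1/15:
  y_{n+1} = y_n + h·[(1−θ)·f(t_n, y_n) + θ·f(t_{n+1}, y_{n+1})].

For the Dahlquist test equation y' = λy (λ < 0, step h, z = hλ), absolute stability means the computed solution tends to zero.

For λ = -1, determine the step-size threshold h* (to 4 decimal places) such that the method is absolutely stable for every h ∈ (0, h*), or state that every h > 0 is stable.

(-2.3077,0); λ=-1 ⇒ h* = (30/13)/1 = 2.3077.

With y'=λy (z=hλ):
  y_{n+1} = y_n + z·[14/15·y_n + 1/15·y_{n+1}] ⇒ (1 − 1/15z)y_{n+1} = (1 + 14/15z)y_n
  ⇒ R(z) = (1 + 14/15z)/(1 − 1/15z).

Need |R(x)|<1, x<0.
x=-0.44: |R|=0.5725
R=−1: 1+14/15x = −1+1/15x ⇒ -13/15x=2 ⇒ x=2/(-13/15)=-2.3077
Confirm numerically:
  x=-2.286: |R|=0.98369 <1
  x=-1.585: |R|=0.43352 <1
  x=-1.222: |R|=0.12995 <1
  x=-0.962: |R|=0.09598 <1
  x=-2.735: |R|=1.31322 >1
  x=-2.415: |R|=1.08010 >1
So |R|<1 on (-2.3077, 0).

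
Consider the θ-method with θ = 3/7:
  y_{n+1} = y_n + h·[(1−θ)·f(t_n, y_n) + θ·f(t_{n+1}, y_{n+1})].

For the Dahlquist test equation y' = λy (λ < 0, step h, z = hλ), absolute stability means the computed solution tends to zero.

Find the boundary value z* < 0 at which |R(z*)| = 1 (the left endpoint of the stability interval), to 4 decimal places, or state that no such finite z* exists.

z* = -14.0000.

Set f=λy, z=hλ:
  y_{n+1} = y_n + z·[4/7·y_n + 3/7·y_{n+1}] ⇒ (1 − 3/7z)y_{n+1} = (1 + 4/7z)y_n
  so R(z) = (1 + 4/7z)/(1 − 3/7z).

Boundary: |R(x)|=1, x<0.
x=-0.9: |R|=0.3505
R=−1: 1+4/7x = −1+3/7x ⇒ -1/7x=2 ⇒ x=2/(-1/7)=-14.0000
Confirm numerically:
  x=-13.361: |R|=0.98643 <1
  x=-11.889: |R|=0.95052 <1
  x=-11.686: |R|=0.94498 <1
  x=-8.741: |R|=0.84171 <1
  x=-14.550: |R|=1.01086 >1
  x=-14.540: |R|=1.01067 >1
  x=-14.226: |R|=1.00455 >1
Stable set (-14.0000, 0).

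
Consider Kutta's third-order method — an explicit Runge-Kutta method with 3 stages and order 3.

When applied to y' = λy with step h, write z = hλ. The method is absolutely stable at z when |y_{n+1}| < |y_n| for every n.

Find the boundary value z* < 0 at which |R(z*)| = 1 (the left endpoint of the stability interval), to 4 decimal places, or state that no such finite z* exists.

z* = -2.5127.

With y'=λy (z=hλ):
  order 3, 3-stage ⇒ R(z)=1+z+z^2/2+z^3/6
  (e.g. R(-0.59)=0.54982, |R|=0.54982)

Boundary: |R(x)|=1, x<0.
x=-0.59: |R|=0.5498
|R(-2.09)|=0.4275 |R(-1.32)|=0.1679 |R(-0.6)|=0.5440
Bisect:
  x_lo=-3.2609 |R|=2.7233  x_hi=-0.0686 |R|=0.9337
  mid=-1.66474 |R|=0.04800 →hi
  mid=-2.46282 |R|=0.91978 →hi
  mid=-2.86186 |R|=1.67330 →lo
  mid=-2.66234 |R|=1.26346 →lo
  mid=-2.56258 |R|=1.08384 →lo
  mid=-2.51270 |R|=0.99993 →hi
  mid=-2.53764 |R|=1.04141 →lo
  mid=-2.52517 |R|=1.02055 →lo
  mid=-2.51894 |R|=1.01021 →lo
  ...
  [-2.51290,-2.51270] ⇒ x*=-2.5127
Interval (-2.5127, 0).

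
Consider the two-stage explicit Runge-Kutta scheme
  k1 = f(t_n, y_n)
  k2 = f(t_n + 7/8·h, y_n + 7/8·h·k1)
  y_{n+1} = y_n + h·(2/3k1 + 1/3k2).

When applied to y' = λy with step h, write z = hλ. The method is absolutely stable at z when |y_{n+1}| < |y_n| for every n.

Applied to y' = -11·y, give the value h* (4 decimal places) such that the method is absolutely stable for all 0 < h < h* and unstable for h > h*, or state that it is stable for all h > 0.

Set f=λy, z=hλ:
  k1=λy_n ⇒ h·k1=z·y_n;  k2=λ(1+7/8z)y_n ⇒ h·k2=z(1+7/8z)y_n
  y_{n+1}/y_n = 1 + 2/3z + 1/3z(1+7/8z) = 1 + z + 7/24z²
  ⇒ R(z) = 1 + z + 7/24z².

Solve |R(x)|<1 on ℝ⁻.
x=-0.6: |R|=0.5050
R=1: x+7/24x²=0 ⇒ x=−24/7=-3.4286; min R=1−1/(4·7/24)=0.1429>−1
Confirm numerically:
  x=-3.309: |R|=0.88460 <1
  x=-2.793: |R|=0.48225 <1
  x=-1.790: |R|=0.14453 <1
  x=-1.551: |R|=0.15063 <1
  x=-3.635: |R|=1.21886 >1
  x=-3.599: |R|=1.17890 >1
Interval (-3.4286, 0).

(-3.4286,0); λ=-11 ⇒ h* = (24/7)/11 = 0.3117.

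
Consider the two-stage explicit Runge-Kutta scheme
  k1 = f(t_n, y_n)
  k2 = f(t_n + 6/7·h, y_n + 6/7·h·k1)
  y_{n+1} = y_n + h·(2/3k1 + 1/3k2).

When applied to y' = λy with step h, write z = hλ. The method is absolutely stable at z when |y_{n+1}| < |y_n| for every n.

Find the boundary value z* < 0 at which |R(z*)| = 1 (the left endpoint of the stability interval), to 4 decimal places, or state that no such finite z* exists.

left endpoint -3.5000.

Test eqn y'=λy, z=hλ:
  k1=λy_n ⇒ h·k1=z·y_n;  k2=λ(1+6/7z)y_n ⇒ h·k2=z(1+6/7z)y_n
  y_{n+1}/y_n = 1 + 2/3z + 1/3z(1+6/7z) = 1 + z + 2/7z²
  R(z) = 1 + z + 2/7z².

Need |R(x)|<1, x<0.
x=-0.54: |R|=0.5433
R=1: x+2/7x²=0 ⇒ x=−7/2=-3.5000; min R=1−1/(4·2/7)=0.1250>−1
Confirm numerically:
  x=-2.154: |R|=0.17163 <1
  x=-2.087: |R|=0.15745 <1
  x=-1.749: |R|=0.12500 <1
  x=-3.959: |R|=1.51919 >1
  x=-3.766: |R|=1.28622 >1
  x=-3.635: |R|=1.14021 >1
Interval (-3.5000, 0).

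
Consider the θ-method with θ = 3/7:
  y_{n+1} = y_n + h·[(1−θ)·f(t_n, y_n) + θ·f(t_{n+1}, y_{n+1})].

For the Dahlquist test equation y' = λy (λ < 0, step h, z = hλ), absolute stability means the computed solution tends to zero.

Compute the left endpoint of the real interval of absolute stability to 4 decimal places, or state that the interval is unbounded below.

With y'=λy (z=hλ):
  y_{n+1} = y_n + z·[4/7·y_n + 3/7·y_{n+1}] ⇒ (1 − 3/7z)y_{n+1} = (1 + 4/7z)y_n
  R(z) = (1 + 4/7z)/(1 − 3/7z).

Solve |R(x)|<1 on ℝ⁻.
x=-1.33: |R|=0.1529
R=−1: 1+4/7x = −1+3/7x ⇒ -1/7x=2 ⇒ x=2/(-1/7)=-14.0000
Confirm numerically:
  x=-11.051: |R|=0.92656 <1
  x=-10.143: |R|=0.89695 <1
  x=-9.247: |R|=0.86319 <1
  x=-14.567: |R|=1.01118 >1
  x=-14.158: |R|=1.00319 >1
Interval (-14.0000, 0).

z* = -14.0000.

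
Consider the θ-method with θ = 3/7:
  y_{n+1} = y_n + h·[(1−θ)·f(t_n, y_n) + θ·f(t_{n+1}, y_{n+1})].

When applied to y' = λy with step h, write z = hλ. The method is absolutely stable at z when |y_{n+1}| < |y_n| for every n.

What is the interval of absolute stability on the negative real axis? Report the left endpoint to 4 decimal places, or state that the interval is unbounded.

With y'=λy (z=hλ):
  y_{n+1} = y_n + z·[4/7·y_n + 3/7·y_{n+1}] ⇒ (1 − 3/7z)y_{n+1} = (1 + 4/7z)y_n
  so R(z) = (1 + 4/7z)/(1 − 3/7z).

Need |R(x)|<1, x<0.
x=-1.75: |R|=0.0000
R=−1: 1+4/7x = −1+3/7x ⇒ -1/7x=2 ⇒ x=2/(-1/7)=-14.0000
Confirm numerically:
  x=-12.576: |R|=0.96816 <1
  x=-10.560: |R|=0.91107 <1
  x=-6.652: |R|=0.72741 <1
  x=-14.546: |R|=1.01078 >1
  x=-14.509: |R|=1.01007 >1
  x=-14.166: |R|=1.00335 >1
So |R|<1 on (-14.0000, 0).

z∈(-14.0000,0).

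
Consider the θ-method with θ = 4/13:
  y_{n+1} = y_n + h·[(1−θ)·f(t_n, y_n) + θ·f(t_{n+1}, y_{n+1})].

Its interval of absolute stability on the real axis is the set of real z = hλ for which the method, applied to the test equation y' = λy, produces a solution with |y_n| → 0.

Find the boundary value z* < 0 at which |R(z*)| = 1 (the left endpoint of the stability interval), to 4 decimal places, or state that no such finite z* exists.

Set f=λy, z=hλ:
  y_{n+1} = y_n + z·[9/13·y_n + 4/13·y_{n+1}] ⇒ (1 − 4/13z)y_{n+1} = (1 + 9/13z)y_n
  so R(z) = (1 + 9/13z)/(1 − 4/13z).

Boundary: |R(x)|=1, x<0.
x=-1.73: |R|=0.1290
R=−1: 1+9/13x = −1+4/13x ⇒ -5/13x=2 ⇒ x=2/(-5/13)=-5.2000
Confirm numerically:
  x=-3.051: |R|=0.57368 <1
  x=-2.632: |R|=0.45427 <1
  x=-2.276: |R|=0.33858 <1
  x=-5.442: |R|=1.03480 >1
  x=-5.349: |R|=1.02166 >1
  x=-5.255: |R|=1.00808 >1
So |R|<1 on (-5.2000, 0).

left endpoint -5.2000.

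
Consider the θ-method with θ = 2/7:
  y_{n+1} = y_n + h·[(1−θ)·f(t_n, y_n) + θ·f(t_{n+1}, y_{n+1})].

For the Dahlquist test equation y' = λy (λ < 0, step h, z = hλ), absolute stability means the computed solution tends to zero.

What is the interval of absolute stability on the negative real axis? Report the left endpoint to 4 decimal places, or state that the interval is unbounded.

Test eqn y'=λy, z=hλ:
  y_{n+1} = y_n + z·[5/7·y_n + 2/7·y_{n+1}] ⇒ (1 − 2/7z)y_{n+1} = (1 + 5/7z)y_n
  so R(z) = (1 + 5/7z)/(1 − 2/7z).

Solve |R(x)|<1 on ℝ⁻.
x=-0.59: |R|=0.4951
R=−1: 1+5/7x = −1+2/7x ⇒ -3/7x=2 ⇒ x=2/(-3/7)=-4.6667
Confirm numerically:
  x=-4.640: |R|=0.99509 <1
  x=-3.994: |R|=0.86536 <1
  x=-3.504: |R|=0.75100 <1
  x=-2.330: |R|=0.39880 <1
  x=-5.171: |R|=1.08724 >1
  x=-5.150: |R|=1.08382 >1
So |R|<1 on (-4.6667, 0).

z∈(-4.6667,0).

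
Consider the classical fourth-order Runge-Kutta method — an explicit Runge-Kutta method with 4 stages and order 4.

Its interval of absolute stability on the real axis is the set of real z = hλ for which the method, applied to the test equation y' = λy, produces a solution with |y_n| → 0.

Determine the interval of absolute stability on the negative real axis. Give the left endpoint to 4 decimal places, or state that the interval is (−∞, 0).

z∈(-2.7853,0).

On y'=λy, z=hλ:
  order 4, 4-stage ⇒ R(z)=1+z+z^2/2+z^3/6+z^4/24
  (e.g. R(-0.4)=0.67040, |R|=0.67040)

Need |R(x)|<1, x<0.
x=-0.4: |R|=0.6704
|R(-2.45)|=0.6015 |R(-2.03)|=0.3438 |R(-0.8)|=0.4517
Bisect:
  x_lo=-3.5584 |R|=2.9438  x_hi=-0.3100 |R|=0.7335
  mid=-1.93422 |R|=0.31352 →hi
  mid=-2.74633 |R|=0.94283 →hi
  mid=-3.15239 |R|=1.71001 →lo
  mid=-2.94936 |R|=1.27688 →lo
  mid=-2.84785 |R|=1.09848 →lo
  mid=-2.79709 |R|=1.01793 →lo
  mid=-2.77171 |R|=0.97971 →hi
  mid=-2.78440 |R|=0.99865 →hi
  mid=-2.79074 |R|=1.00825 →lo
  mid=-2.78757 |R|=1.00344 →lo
  ...
  [-2.78539,-2.78519] ⇒ x*=-2.7853
Interval (-2.7853, 0).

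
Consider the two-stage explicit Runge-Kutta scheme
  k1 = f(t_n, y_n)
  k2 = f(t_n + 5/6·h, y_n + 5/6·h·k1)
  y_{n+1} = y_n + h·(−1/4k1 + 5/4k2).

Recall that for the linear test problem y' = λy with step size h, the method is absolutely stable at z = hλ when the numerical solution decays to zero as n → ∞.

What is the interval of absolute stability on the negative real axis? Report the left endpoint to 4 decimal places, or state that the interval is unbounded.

(-0.9600, 0).

Test eqn y'=λy, z=hλ:
  k1=λy_n ⇒ h·k1=z·y_n;  k2=λ(1+5/6z)y_n ⇒ h·k2=z(1+5/6z)y_n
  y_{n+1}/y_n = 1 − 1/4z + 5/4z(1+5/6z) = 1 + z + 25/24z²
  so R(z) = 1 + z + 25/24z².

Need |R(x)|<1, x<0.
x=-0.63: |R|=0.7834
R=1: x+25/24x²=0 ⇒ x=−24/25=-0.9600; min R=1−1/(4·25/24)=0.7600>−1
Confirm numerically:
  x=-0.778: |R|=0.85250 <1
  x=-0.591: |R|=0.77283 <1
  x=-0.580: |R|=0.77042 <1
  x=-0.559: |R|=0.76650 <1
  x=-1.421: |R|=1.68238 >1
  x=-1.356: |R|=1.55935 >1
  x=-1.137: |R|=1.20963 >1
Interval (-0.9600, 0).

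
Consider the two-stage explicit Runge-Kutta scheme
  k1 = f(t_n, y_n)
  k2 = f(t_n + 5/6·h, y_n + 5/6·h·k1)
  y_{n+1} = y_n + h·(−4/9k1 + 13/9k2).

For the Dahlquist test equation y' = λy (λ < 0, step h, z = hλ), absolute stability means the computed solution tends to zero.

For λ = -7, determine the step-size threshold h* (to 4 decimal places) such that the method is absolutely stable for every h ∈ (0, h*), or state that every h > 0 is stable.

On y'=λy, z=hλ:
  k1=λy_n ⇒ h·k1=z·y_n;  k2=λ(1+5/6z)y_n ⇒ h·k2=z(1+5/6z)y_n
  y_{n+1}/y_n = 1 − 4/9z + 13/9z(1+5/6z) = 1 + z + 65/54z²
  R(z) = 1 + z + 65/54z².

Boundary: |R(x)|=1, x<0.
x=-0.8: |R|=0.9704
R=1: x+65/54x²=0 ⇒ x=−54/65=-0.8308; min R=1−1/(4·65/54)=0.7923>−1
Confirm numerically:
  x=-0.748: |R|=0.92548 <1
  x=-0.552: |R|=0.81477 <1
  x=-0.548: |R|=0.81348 <1
  x=-0.515: |R|=0.80425 <1
  x=-1.164: |R|=1.46689 >1
  x=-0.995: |R|=1.19670 >1
  x=-0.867: |R|=1.03781 >1
Interval (-0.8308, 0).

(-0.8308,0); λ=-7 ⇒ h* = (54/65)/7 = 0.1187.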